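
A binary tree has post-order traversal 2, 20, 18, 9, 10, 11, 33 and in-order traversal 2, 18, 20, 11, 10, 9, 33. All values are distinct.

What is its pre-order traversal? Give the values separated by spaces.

The last element of post-order is the root; it splits in-order into left and right subtrees.
Root 33: left subtree has 6 nodes {2, 18, 20, 11, 10, 9}, right has 0 { }.
  Root 11: left subtree has 3 nodes {2, 18, 20}, right has 2 {10, 9}.
    Root 18: left subtree has 1 node {2}, right has 1 {20}.
    Root 10: left subtree has 0 nodes { }, right has 1 {9}.

33 11 18 2 20 10 9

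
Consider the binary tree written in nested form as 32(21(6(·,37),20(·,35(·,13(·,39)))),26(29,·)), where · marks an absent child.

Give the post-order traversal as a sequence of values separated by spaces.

Post-order visits the left subtree, then the right subtree, then the node.
At 32: go left to 21.
  At 21: go left to 6.
    At 6: no left child.
    At 6: go right to 37.
      37 is a leaf — visit 37.
    Visit 6.
  At 21: go right to 20.
    At 20: no left child.
    At 20: go right to 35.
      At 35: no left child.
      At 35: go right to 13.
        At 13: no left child.
        At 13: go right to 39.
          39 is a leaf — visit 39.
        Visit 13.
      Visit 35.
    Visit 20.
  Visit 21.
At 32: go right to 26.
  At 26: go left to 29.
    29 is a leaf — visit 29.
  At 26: no right child.
  Visit 26.
Visit 32.

37 6 39 13 35 20 21 29 26 32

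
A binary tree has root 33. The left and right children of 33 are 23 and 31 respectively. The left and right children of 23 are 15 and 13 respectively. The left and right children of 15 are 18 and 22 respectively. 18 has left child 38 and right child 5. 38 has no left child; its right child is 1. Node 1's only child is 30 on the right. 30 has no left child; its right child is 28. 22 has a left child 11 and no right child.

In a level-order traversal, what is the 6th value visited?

Level-order visits nodes level by level from the root, left to right within each level.
Level 0: 33
Level 1: 23, 31
Level 2: 15, 13
Level 3: 18, 22
Level 4: 38, 5, 11
Level 5: 1
Level 6: 30
Level 7: 28
Full level-order sequence: 33, 23, 31, 15, 13, 18, 22, 38, 5, 11, 1, 30, 28.

18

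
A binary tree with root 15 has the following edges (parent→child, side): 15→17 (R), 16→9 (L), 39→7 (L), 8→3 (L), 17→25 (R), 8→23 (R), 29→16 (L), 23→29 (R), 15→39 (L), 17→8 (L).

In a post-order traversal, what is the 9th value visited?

Post-order visits the left subtree, then the right subtree, then the node.
At 15: go left to 39.
  At 39: go left to 7.
    7 is a leaf — visit 7.
  At 39: no right child.
  Visit 39.
At 15: go right to 17.
  At 17: go left to 8.
    At 8: go left to 3.
      3 is a leaf — visit 3.
    At 8: go right to 23.
      At 23: no left child.
      At 23: go right to 29.
        At 29: go left to 16.
          At 16: go left to 9.
            9 is a leaf — visit 9.
          At 16: no right child.
          Visit 16.
        At 29: no right child.
        Visit 29.
      Visit 23.
    Visit 8.
  At 17: go right to 25.
    25 is a leaf — visit 25.
  Visit 17.
Visit 15.
Full post-order sequence: 7, 39, 3, 9, 16, 29, 23, 8, 25, 17, 15.

25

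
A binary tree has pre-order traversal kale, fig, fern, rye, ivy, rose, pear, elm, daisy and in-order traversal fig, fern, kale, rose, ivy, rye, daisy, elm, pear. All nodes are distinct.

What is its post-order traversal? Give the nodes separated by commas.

The first element of pre-order is the root; it splits in-order into left and right subtrees.
Root kale: left subtree has 2 nodes {fig, fern}, right has 6 {rose, ivy, rye, daisy, elm, pear}.
  Root fig: left subtree has 0 nodes { }, right has 1 {fern}.
  Root rye: left subtree has 2 nodes {rose, ivy}, right has 3 {daisy, elm, pear}.
    Root ivy: left subtree has 1 node {rose}, right has 0 { }.
    Root pear: left subtree has 2 nodes {daisy, elm}, right has 0 { }.
      Root elm: left subtree has 1 node {daisy}, right has 0 { }.

fern, fig, rose, ivy, daisy, elm, pear, rye, kale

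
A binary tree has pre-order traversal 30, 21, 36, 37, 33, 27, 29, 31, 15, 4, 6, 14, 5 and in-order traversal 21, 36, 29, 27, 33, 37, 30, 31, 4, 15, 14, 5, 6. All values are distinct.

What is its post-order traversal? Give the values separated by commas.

29, 27, 33, 37, 36, 21, 4, 5, 14, 6, 15, 31, 30

The first element of pre-order is the root; it splits in-order into left and right subtrees.
Root 30: left subtree has 6 nodes {21, 36, 29, 27, 33, 37}, right has 6 {31, 4, 15, 14, 5, 6}.
  Root 21: left subtree has 0 nodes { }, right has 5 {36, 29, 27, 33, 37}.
    Root 36: left subtree has 0 nodes { }, right has 4 {29, 27, 33, 37}.
      Root 37: left subtree has 3 nodes {29, 27, 33}, right has 0 { }.
        Root 33: left subtree has 2 nodes {29, 27}, right has 0 { }.
          Root 27: left subtree has 1 node {29}, right has 0 { }.
  Root 31: left subtree has 0 nodes { }, right has 5 {4, 15, 14, 5, 6}.
    Root 15: left subtree has 1 node {4}, right has 3 {14, 5, 6}.
      Root 6: left subtree has 2 nodes {14, 5}, right has 0 { }.
        Root 14: left subtree has 0 nodes { }, right has 1 {5}.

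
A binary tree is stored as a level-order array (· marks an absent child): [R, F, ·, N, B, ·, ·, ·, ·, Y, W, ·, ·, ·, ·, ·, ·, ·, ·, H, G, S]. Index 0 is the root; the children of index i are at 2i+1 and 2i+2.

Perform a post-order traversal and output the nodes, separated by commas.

N, H, G, Y, S, W, B, F, R

Post-order visits the left subtree, then the right subtree, then the node.
At R: go left to F.
  At F: go left to N.
    N is a leaf — visit N.
  At F: go right to B.
    At B: go left to Y.
      At Y: go left to H.
        H is a leaf — visit H.
      At Y: go right to G.
        G is a leaf — visit G.
      Visit Y.
    At B: go right to W.
      At W: go left to S.
        S is a leaf — visit S.
      At W: no right child.
      Visit W.
    Visit B.
  Visit F.
At R: no right child.
Visit R.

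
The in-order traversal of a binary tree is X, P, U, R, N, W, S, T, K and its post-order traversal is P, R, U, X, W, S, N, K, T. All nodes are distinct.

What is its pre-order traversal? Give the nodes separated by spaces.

The last element of post-order is the root; it splits in-order into left and right subtrees.
Root T: left subtree has 7 nodes {X, P, U, R, N, W, S}, right has 1 {K}.
  Root N: left subtree has 4 nodes {X, P, U, R}, right has 2 {W, S}.
    Root X: left subtree has 0 nodes { }, right has 3 {P, U, R}.
      Root U: left subtree has 1 node {P}, right has 1 {R}.
    Root S: left subtree has 1 node {W}, right has 0 { }.

T N X U P R S W K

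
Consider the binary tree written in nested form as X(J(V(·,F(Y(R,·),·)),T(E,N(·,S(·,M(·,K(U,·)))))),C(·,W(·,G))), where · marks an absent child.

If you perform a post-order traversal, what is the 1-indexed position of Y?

Post-order visits the left subtree, then the right subtree, then the node.
At X: go left to J.
  At J: go left to V.
    At V: no left child.
    At V: go right to F.
      At F: go left to Y.
        At Y: go left to R.
          R is a leaf — visit R.
        At Y: no right child.
        Visit Y.
      At F: no right child.
      Visit F.
    Visit V.
  At J: go right to T.
    At T: go left to E.
      E is a leaf — visit E.
    At T: go right to N.
      At N: no left child.
      At N: go right to S.
        At S: no left child.
        At S: go right to M.
          At M: no left child.
          At M: go right to K.
            At K: go left to U.
              U is a leaf — visit U.
            At K: no right child.
            Visit K.
          Visit M.
        Visit S.
      Visit N.
    Visit T.
  Visit J.
At X: go right to C.
  At C: no left child.
  At C: go right to W.
    At W: no left child.
    At W: go right to G.
      G is a leaf — visit G.
    Visit W.
  Visit C.
Visit X.
Full post-order sequence: R, Y, F, V, E, U, K, M, S, N, T, J, G, W, C, X.

2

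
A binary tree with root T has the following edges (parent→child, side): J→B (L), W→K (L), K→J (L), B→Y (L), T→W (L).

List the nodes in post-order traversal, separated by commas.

Post-order visits the left subtree, then the right subtree, then the node.
At T: go left to W.
  At W: go left to K.
    At K: go left to J.
      At J: go left to B.
        At B: go left to Y.
          Y is a leaf — visit Y.
        At B: no right child.
        Visit B.
      At J: no right child.
      Visit J.
    At K: no right child.
    Visit K.
  At W: no right child.
  Visit W.
At T: no right child.
Visit T.

Y, B, J, K, W, T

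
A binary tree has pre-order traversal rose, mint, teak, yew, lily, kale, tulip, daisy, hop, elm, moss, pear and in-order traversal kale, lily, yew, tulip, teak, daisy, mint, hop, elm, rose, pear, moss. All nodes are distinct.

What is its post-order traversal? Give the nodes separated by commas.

kale, lily, tulip, yew, daisy, teak, elm, hop, mint, pear, moss, rose

The first element of pre-order is the root; it splits in-order into left and right subtrees.
Root rose: left subtree has 9 nodes {kale, lily, yew, tulip, teak, daisy, mint, hop, elm}, right has 2 {pear, moss}.
  Root mint: left subtree has 6 nodes {kale, lily, yew, tulip, teak, daisy}, right has 2 {hop, elm}.
    Root teak: left subtree has 4 nodes {kale, lily, yew, tulip}, right has 1 {daisy}.
      Root yew: left subtree has 2 nodes {kale, lily}, right has 1 {tulip}.
        Root lily: left subtree has 1 node {kale}, right has 0 { }.
    Root hop: left subtree has 0 nodes { }, right has 1 {elm}.
  Root moss: left subtree has 1 node {pear}, right has 0 { }.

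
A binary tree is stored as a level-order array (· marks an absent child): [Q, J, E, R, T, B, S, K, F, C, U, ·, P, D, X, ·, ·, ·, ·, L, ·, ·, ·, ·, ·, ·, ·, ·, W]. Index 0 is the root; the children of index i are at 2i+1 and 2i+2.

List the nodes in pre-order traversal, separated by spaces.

Q J R K F T C L U E B P S D W X

Pre-order visits the node, then its left subtree, then its right subtree.
Visit Q.
At Q: go left to J.
  Visit J.
  At J: go left to R.
    Visit R.
    At R: go left to K.
      K is a leaf — visit K.
    At R: go right to F.
      F is a leaf — visit F.
  At J: go right to T.
    Visit T.
    At T: go left to C.
      Visit C.
      At C: go left to L.
        L is a leaf — visit L.
      At C: no right child.
    At T: go right to U.
      U is a leaf — visit U.
At Q: go right to E.
  Visit E.
  At E: go left to B.
    Visit B.
    At B: no left child.
    At B: go right to P.
      P is a leaf — visit P.
  At E: go right to S.
    Visit S.
    At S: go left to D.
      Visit D.
      At D: no left child.
      At D: go right to W.
        W is a leaf — visit W.
    At S: go right to X.
      X is a leaf — visit X.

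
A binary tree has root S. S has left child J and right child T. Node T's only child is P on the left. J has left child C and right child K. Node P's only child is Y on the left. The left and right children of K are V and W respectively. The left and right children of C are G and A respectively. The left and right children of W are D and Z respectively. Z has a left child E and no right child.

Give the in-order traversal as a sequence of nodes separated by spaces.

In-order visits the left subtree, then the node, then the right subtree.
At S: go left to J.
  At J: go left to C.
    At C: go left to G.
      G is a leaf — visit G.
    Visit C.
    At C: go right to A.
      A is a leaf — visit A.
  Visit J.
  At J: go right to K.
    At K: go left to V.
      V is a leaf — visit V.
    Visit K.
    At K: go right to W.
      At W: go left to D.
        D is a leaf — visit D.
      Visit W.
      At W: go right to Z.
        At Z: go left to E.
          E is a leaf — visit E.
        Visit Z.
        At Z: no right child.
Visit S.
At S: go right to T.
  At T: go left to P.
    At P: go left to Y.
      Y is a leaf — visit Y.
    Visit P.
    At P: no right child.
  Visit T.
  At T: no right child.

G C A J V K D W E Z S Y P T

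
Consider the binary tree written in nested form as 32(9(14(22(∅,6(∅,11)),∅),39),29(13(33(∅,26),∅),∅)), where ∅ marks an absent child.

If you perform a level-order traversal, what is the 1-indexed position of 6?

9

Level-order visits nodes level by level from the root, left to right within each level.
Level 0: 32
Level 1: 9, 29
Level 2: 14, 39, 13
Level 3: 22, 33
Level 4: 6, 26
Level 5: 11
Full level-order sequence: 32, 9, 29, 14, 39, 13, 22, 33, 6, 26, 11.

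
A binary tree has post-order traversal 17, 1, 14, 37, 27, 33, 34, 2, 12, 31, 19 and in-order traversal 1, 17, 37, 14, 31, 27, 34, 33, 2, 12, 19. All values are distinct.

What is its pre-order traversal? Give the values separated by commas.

The last element of post-order is the root; it splits in-order into left and right subtrees.
Root 19: left subtree has 10 nodes {1, 17, 37, 14, 31, 27, 34, 33, 2, 12}, right has 0 { }.
  Root 31: left subtree has 4 nodes {1, 17, 37, 14}, right has 5 {27, 34, 33, 2, 12}.
    Root 37: left subtree has 2 nodes {1, 17}, right has 1 {14}.
      Root 1: left subtree has 0 nodes { }, right has 1 {17}.
    Root 12: left subtree has 4 nodes {27, 34, 33, 2}, right has 0 { }.
      Root 2: left subtree has 3 nodes {27, 34, 33}, right has 0 { }.
        Root 34: left subtree has 1 node {27}, right has 1 {33}.

19, 31, 37, 1, 17, 14, 12, 2, 34, 27, 33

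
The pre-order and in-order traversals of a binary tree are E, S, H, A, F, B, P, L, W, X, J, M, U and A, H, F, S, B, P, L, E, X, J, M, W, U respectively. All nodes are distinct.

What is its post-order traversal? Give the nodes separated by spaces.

A F H L P B S M J X U W E

The first element of pre-order is the root; it splits in-order into left and right subtrees.
Root E: left subtree has 7 nodes {A, H, F, S, B, P, L}, right has 5 {X, J, M, W, U}.
  Root S: left subtree has 3 nodes {A, H, F}, right has 3 {B, P, L}.
    Root H: left subtree has 1 node {A}, right has 1 {F}.
    Root B: left subtree has 0 nodes { }, right has 2 {P, L}.
      Root P: left subtree has 0 nodes { }, right has 1 {L}.
  Root W: left subtree has 3 nodes {X, J, M}, right has 1 {U}.
    Root X: left subtree has 0 nodes { }, right has 2 {J, M}.
      Root J: left subtree has 0 nodes { }, right has 1 {M}.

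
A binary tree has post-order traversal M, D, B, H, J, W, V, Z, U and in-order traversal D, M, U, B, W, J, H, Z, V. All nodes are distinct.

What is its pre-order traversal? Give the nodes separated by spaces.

U D M Z W B J H V

The last element of post-order is the root; it splits in-order into left and right subtrees.
Root U: left subtree has 2 nodes {D, M}, right has 6 {B, W, J, H, Z, V}.
  Root D: left subtree has 0 nodes { }, right has 1 {M}.
  Root Z: left subtree has 4 nodes {B, W, J, H}, right has 1 {V}.
    Root W: left subtree has 1 node {B}, right has 2 {J, H}.
      Root J: left subtree has 0 nodes { }, right has 1 {H}.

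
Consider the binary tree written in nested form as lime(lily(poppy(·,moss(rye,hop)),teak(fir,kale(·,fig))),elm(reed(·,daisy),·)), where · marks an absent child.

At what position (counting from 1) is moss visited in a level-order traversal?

Level-order visits nodes level by level from the root, left to right within each level.
Level 0: lime
Level 1: lily, elm
Level 2: poppy, teak, reed
Level 3: moss, fir, kale, daisy
Level 4: rye, hop, fig
Full level-order sequence: lime, lily, elm, poppy, teak, reed, moss, fir, kale, daisy, rye, hop, fig.

7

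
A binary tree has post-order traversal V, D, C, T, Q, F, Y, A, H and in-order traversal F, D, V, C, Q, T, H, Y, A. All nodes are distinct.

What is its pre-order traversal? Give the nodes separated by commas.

H, F, Q, C, D, V, T, A, Y

The last element of post-order is the root; it splits in-order into left and right subtrees.
Root H: left subtree has 6 nodes {F, D, V, C, Q, T}, right has 2 {Y, A}.
  Root F: left subtree has 0 nodes { }, right has 5 {D, V, C, Q, T}.
    Root Q: left subtree has 3 nodes {D, V, C}, right has 1 {T}.
      Root C: left subtree has 2 nodes {D, V}, right has 0 { }.
        Root D: left subtree has 0 nodes { }, right has 1 {V}.
  Root A: left subtree has 1 node {Y}, right has 0 { }.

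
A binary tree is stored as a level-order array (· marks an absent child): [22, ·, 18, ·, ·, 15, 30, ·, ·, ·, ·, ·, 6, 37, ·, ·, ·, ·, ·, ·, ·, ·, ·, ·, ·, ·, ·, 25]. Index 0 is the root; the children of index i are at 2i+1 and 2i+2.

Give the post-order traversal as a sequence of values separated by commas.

Post-order visits the left subtree, then the right subtree, then the node.
At 22: no left child.
At 22: go right to 18.
  At 18: go left to 15.
    At 15: no left child.
    At 15: go right to 6.
      6 is a leaf — visit 6.
    Visit 15.
  At 18: go right to 30.
    At 30: go left to 37.
      At 37: go left to 25.
        25 is a leaf — visit 25.
      At 37: no right child.
      Visit 37.
    At 30: no right child.
    Visit 30.
  Visit 18.
Visit 22.

6, 15, 25, 37, 30, 18, 22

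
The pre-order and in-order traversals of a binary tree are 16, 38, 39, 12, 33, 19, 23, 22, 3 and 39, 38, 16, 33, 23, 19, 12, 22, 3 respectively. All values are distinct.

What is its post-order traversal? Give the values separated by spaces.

The first element of pre-order is the root; it splits in-order into left and right subtrees.
Root 16: left subtree has 2 nodes {39, 38}, right has 6 {33, 23, 19, 12, 22, 3}.
  Root 38: left subtree has 1 node {39}, right has 0 { }.
  Root 12: left subtree has 3 nodes {33, 23, 19}, right has 2 {22, 3}.
    Root 33: left subtree has 0 nodes { }, right has 2 {23, 19}.
      Root 19: left subtree has 1 node {23}, right has 0 { }.
    Root 22: left subtree has 0 nodes { }, right has 1 {3}.

39 38 23 19 33 3 22 12 16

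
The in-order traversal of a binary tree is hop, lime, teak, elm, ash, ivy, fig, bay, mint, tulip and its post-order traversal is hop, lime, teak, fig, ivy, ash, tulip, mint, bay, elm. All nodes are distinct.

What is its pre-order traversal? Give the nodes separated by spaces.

The last element of post-order is the root; it splits in-order into left and right subtrees.
Root elm: left subtree has 3 nodes {hop, lime, teak}, right has 6 {ash, ivy, fig, bay, mint, tulip}.
  Root teak: left subtree has 2 nodes {hop, lime}, right has 0 { }.
    Root lime: left subtree has 1 node {hop}, right has 0 { }.
  Root bay: left subtree has 3 nodes {ash, ivy, fig}, right has 2 {mint, tulip}.
    Root ash: left subtree has 0 nodes { }, right has 2 {ivy, fig}.
      Root ivy: left subtree has 0 nodes { }, right has 1 {fig}.
    Root mint: left subtree has 0 nodes { }, right has 1 {tulip}.

elm teak lime hop bay ash ivy fig mint tulip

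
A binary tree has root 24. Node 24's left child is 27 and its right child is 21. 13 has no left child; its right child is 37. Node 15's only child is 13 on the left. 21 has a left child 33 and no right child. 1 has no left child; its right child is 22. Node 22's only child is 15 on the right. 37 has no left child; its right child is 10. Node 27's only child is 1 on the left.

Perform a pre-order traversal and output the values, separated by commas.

24, 27, 1, 22, 15, 13, 37, 10, 21, 33

Pre-order visits the node, then its left subtree, then its right subtree.
Visit 24.
At 24: go left to 27.
  Visit 27.
  At 27: go left to 1.
    Visit 1.
    At 1: no left child.
    At 1: go right to 22.
      Visit 22.
      At 22: no left child.
      At 22: go right to 15.
        Visit 15.
        At 15: go left to 13.
          Visit 13.
          At 13: no left child.
          At 13: go right to 37.
            Visit 37.
            At 37: no left child.
            At 37: go right to 10.
              10 is a leaf — visit 10.
        At 15: no right child.
  At 27: no right child.
At 24: go right to 21.
  Visit 21.
  At 21: go left to 33.
    33 is a leaf — visit 33.
  At 21: no right child.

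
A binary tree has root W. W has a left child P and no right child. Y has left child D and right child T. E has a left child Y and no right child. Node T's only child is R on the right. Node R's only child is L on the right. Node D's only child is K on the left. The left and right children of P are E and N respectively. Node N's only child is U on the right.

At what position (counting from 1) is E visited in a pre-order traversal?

Pre-order visits the node, then its left subtree, then its right subtree.
Visit W.
At W: go left to P.
  Visit P.
  At P: go left to E.
    Visit E.
    At E: go left to Y.
      Visit Y.
      At Y: go left to D.
        Visit D.
        At D: go left to K.
          K is a leaf — visit K.
        At D: no right child.
      At Y: go right to T.
        Visit T.
        At T: no left child.
        At T: go right to R.
          Visit R.
          At R: no left child.
          At R: go right to L.
            L is a leaf — visit L.
    At E: no right child.
  At P: go right to N.
    Visit N.
    At N: no left child.
    At N: go right to U.
      U is a leaf — visit U.
At W: no right child.
Full pre-order sequence: W, P, E, Y, D, K, T, R, L, N, U.

3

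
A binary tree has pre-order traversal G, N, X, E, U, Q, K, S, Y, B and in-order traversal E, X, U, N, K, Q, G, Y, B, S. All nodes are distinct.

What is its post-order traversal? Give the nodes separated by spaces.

The first element of pre-order is the root; it splits in-order into left and right subtrees.
Root G: left subtree has 6 nodes {E, X, U, N, K, Q}, right has 3 {Y, B, S}.
  Root N: left subtree has 3 nodes {E, X, U}, right has 2 {K, Q}.
    Root X: left subtree has 1 node {E}, right has 1 {U}.
    Root Q: left subtree has 1 node {K}, right has 0 { }.
  Root S: left subtree has 2 nodes {Y, B}, right has 0 { }.
    Root Y: left subtree has 0 nodes { }, right has 1 {B}.

E U X K Q N B Y S G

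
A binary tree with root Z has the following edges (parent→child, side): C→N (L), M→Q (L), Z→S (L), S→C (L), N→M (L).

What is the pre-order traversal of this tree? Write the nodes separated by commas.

Z, S, C, N, M, Q

Pre-order visits the node, then its left subtree, then its right subtree.
Visit Z.
At Z: go left to S.
  Visit S.
  At S: go left to C.
    Visit C.
    At C: go left to N.
      Visit N.
      At N: go left to M.
        Visit M.
        At M: go left to Q.
          Q is a leaf — visit Q.
        At M: no right child.
      At N: no right child.
    At C: no right child.
  At S: no right child.
At Z: no right child.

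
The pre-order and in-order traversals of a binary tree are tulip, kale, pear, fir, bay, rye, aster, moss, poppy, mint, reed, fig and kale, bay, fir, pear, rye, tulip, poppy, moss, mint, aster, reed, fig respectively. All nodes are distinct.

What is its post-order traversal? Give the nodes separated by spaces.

The first element of pre-order is the root; it splits in-order into left and right subtrees.
Root tulip: left subtree has 5 nodes {kale, bay, fir, pear, rye}, right has 6 {poppy, moss, mint, aster, reed, fig}.
  Root kale: left subtree has 0 nodes { }, right has 4 {bay, fir, pear, rye}.
    Root pear: left subtree has 2 nodes {bay, fir}, right has 1 {rye}.
      Root fir: left subtree has 1 node {bay}, right has 0 { }.
  Root aster: left subtree has 3 nodes {poppy, moss, mint}, right has 2 {reed, fig}.
    Root moss: left subtree has 1 node {poppy}, right has 1 {mint}.
    Root reed: left subtree has 0 nodes { }, right has 1 {fig}.

bay fir rye pear kale poppy mint moss fig reed aster tulip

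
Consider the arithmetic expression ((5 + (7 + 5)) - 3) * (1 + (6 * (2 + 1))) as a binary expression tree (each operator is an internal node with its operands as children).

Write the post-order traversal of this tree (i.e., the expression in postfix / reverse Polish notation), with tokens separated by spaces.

5 7 5 + + 3 - 1 6 2 1 + * + *

Post-order on an expression tree gives postfix notation: for each operator, emit left operand, right operand, then the operator.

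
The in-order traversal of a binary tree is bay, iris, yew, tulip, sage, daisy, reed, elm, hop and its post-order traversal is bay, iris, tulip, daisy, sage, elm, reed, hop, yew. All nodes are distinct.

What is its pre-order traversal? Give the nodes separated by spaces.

yew iris bay hop reed sage tulip daisy elm

The last element of post-order is the root; it splits in-order into left and right subtrees.
Root yew: left subtree has 2 nodes {bay, iris}, right has 6 {tulip, sage, daisy, reed, elm, hop}.
  Root iris: left subtree has 1 node {bay}, right has 0 { }.
  Root hop: left subtree has 5 nodes {tulip, sage, daisy, reed, elm}, right has 0 { }.
    Root reed: left subtree has 3 nodes {tulip, sage, daisy}, right has 1 {elm}.
      Root sage: left subtree has 1 node {tulip}, right has 1 {daisy}.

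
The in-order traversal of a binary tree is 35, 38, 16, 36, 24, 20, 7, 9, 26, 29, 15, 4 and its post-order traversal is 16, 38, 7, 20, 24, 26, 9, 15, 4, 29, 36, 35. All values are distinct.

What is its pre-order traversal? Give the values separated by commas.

The last element of post-order is the root; it splits in-order into left and right subtrees.
Root 35: left subtree has 0 nodes { }, right has 11 {38, 16, 36, 24, 20, 7, 9, 26, 29, 15, 4}.
  Root 36: left subtree has 2 nodes {38, 16}, right has 8 {24, 20, 7, 9, 26, 29, 15, 4}.
    Root 38: left subtree has 0 nodes { }, right has 1 {16}.
    Root 29: left subtree has 5 nodes {24, 20, 7, 9, 26}, right has 2 {15, 4}.
      Root 9: left subtree has 3 nodes {24, 20, 7}, right has 1 {26}.
        Root 24: left subtree has 0 nodes { }, right has 2 {20, 7}.
          Root 20: left subtree has 0 nodes { }, right has 1 {7}.
      Root 4: left subtree has 1 node {15}, right has 0 { }.

35, 36, 38, 16, 29, 9, 24, 20, 7, 26, 4, 15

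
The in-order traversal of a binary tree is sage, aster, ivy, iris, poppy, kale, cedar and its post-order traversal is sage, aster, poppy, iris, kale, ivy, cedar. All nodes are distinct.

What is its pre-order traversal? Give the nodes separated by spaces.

cedar ivy aster sage kale iris poppy

The last element of post-order is the root; it splits in-order into left and right subtrees.
Root cedar: left subtree has 6 nodes {sage, aster, ivy, iris, poppy, kale}, right has 0 { }.
  Root ivy: left subtree has 2 nodes {sage, aster}, right has 3 {iris, poppy, kale}.
    Root aster: left subtree has 1 node {sage}, right has 0 { }.
    Root kale: left subtree has 2 nodes {iris, poppy}, right has 0 { }.
      Root iris: left subtree has 0 nodes { }, right has 1 {poppy}.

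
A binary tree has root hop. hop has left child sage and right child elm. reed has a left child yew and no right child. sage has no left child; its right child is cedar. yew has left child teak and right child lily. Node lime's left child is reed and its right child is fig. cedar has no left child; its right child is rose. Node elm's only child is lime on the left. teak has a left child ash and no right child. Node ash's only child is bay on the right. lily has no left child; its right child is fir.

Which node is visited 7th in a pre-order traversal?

reed

Pre-order visits the node, then its left subtree, then its right subtree.
Visit hop.
At hop: go left to sage.
  Visit sage.
  At sage: no left child.
  At sage: go right to cedar.
    Visit cedar.
    At cedar: no left child.
    At cedar: go right to rose.
      rose is a leaf — visit rose.
At hop: go right to elm.
  Visit elm.
  At elm: go left to lime.
    Visit lime.
    At lime: go left to reed.
      Visit reed.
      At reed: go left to yew.
        Visit yew.
        At yew: go left to teak.
          Visit teak.
          At teak: go left to ash.
            Visit ash.
            At ash: no left child.
            At ash: go right to bay.
              bay is a leaf — visit bay.
          At teak: no right child.
        At yew: go right to lily.
          Visit lily.
          At lily: no left child.
          At lily: go right to fir.
            fir is a leaf — visit fir.
      At reed: no right child.
    At lime: go right to fig.
      fig is a leaf — visit fig.
  At elm: no right child.
Full pre-order sequence: hop, sage, cedar, rose, elm, lime, reed, yew, teak, ash, bay, lily, fir, fig.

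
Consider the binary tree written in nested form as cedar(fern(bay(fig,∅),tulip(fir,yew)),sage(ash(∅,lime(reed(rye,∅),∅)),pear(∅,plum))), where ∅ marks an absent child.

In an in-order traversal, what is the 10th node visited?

In-order visits the left subtree, then the node, then the right subtree.
At cedar: go left to fern.
  At fern: go left to bay.
    At bay: go left to fig.
      fig is a leaf — visit fig.
    Visit bay.
    At bay: no right child.
  Visit fern.
  At fern: go right to tulip.
    At tulip: go left to fir.
      fir is a leaf — visit fir.
    Visit tulip.
    At tulip: go right to yew.
      yew is a leaf — visit yew.
Visit cedar.
At cedar: go right to sage.
  At sage: go left to ash.
    At ash: no left child.
    Visit ash.
    At ash: go right to lime.
      At lime: go left to reed.
        At reed: go left to rye.
          rye is a leaf — visit rye.
        Visit reed.
        At reed: no right child.
      Visit lime.
      At lime: no right child.
  Visit sage.
  At sage: go right to pear.
    At pear: no left child.
    Visit pear.
    At pear: go right to plum.
      plum is a leaf — visit plum.
Full in-order sequence: fig, bay, fern, fir, tulip, yew, cedar, ash, rye, reed, lime, sage, pear, plum.

reed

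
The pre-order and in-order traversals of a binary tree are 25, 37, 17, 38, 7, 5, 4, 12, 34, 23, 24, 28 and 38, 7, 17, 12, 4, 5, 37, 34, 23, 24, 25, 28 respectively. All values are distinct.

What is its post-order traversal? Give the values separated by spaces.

7 38 12 4 5 17 24 23 34 37 28 25

The first element of pre-order is the root; it splits in-order into left and right subtrees.
Root 25: left subtree has 10 nodes {38, 7, 17, 12, 4, 5, 37, 34, 23, 24}, right has 1 {28}.
  Root 37: left subtree has 6 nodes {38, 7, 17, 12, 4, 5}, right has 3 {34, 23, 24}.
    Root 17: left subtree has 2 nodes {38, 7}, right has 3 {12, 4, 5}.
      Root 38: left subtree has 0 nodes { }, right has 1 {7}.
      Root 5: left subtree has 2 nodes {12, 4}, right has 0 { }.
        Root 4: left subtree has 1 node {12}, right has 0 { }.
    Root 34: left subtree has 0 nodes { }, right has 2 {23, 24}.
      Root 23: left subtree has 0 nodes { }, right has 1 {24}.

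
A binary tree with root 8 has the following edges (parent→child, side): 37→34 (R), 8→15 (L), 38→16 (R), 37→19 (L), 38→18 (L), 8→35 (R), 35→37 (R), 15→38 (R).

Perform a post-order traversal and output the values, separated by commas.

Post-order visits the left subtree, then the right subtree, then the node.
At 8: go left to 15.
  At 15: no left child.
  At 15: go right to 38.
    At 38: go left to 18.
      18 is a leaf — visit 18.
    At 38: go right to 16.
      16 is a leaf — visit 16.
    Visit 38.
  Visit 15.
At 8: go right to 35.
  At 35: no left child.
  At 35: go right to 37.
    At 37: go left to 19.
      19 is a leaf — visit 19.
    At 37: go right to 34.
      34 is a leaf — visit 34.
    Visit 37.
  Visit 35.
Visit 8.

18, 16, 38, 15, 19, 34, 37, 35, 8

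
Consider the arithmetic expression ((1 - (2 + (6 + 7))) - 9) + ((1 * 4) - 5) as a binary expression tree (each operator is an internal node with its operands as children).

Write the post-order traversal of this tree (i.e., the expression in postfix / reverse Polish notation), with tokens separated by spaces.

1 2 6 7 + + - 9 - 1 4 * 5 - +

Post-order on an expression tree gives postfix notation: for each operator, emit left operand, right operand, then the operator.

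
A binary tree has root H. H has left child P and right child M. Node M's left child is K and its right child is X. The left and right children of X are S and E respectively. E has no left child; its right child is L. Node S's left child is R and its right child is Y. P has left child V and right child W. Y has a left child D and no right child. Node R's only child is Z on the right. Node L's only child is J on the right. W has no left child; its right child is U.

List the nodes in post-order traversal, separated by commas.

Post-order visits the left subtree, then the right subtree, then the node.
At H: go left to P.
  At P: go left to V.
    V is a leaf — visit V.
  At P: go right to W.
    At W: no left child.
    At W: go right to U.
      U is a leaf — visit U.
    Visit W.
  Visit P.
At H: go right to M.
  At M: go left to K.
    K is a leaf — visit K.
  At M: go right to X.
    At X: go left to S.
      At S: go left to R.
        At R: no left child.
        At R: go right to Z.
          Z is a leaf — visit Z.
        Visit R.
      At S: go right to Y.
        At Y: go left to D.
          D is a leaf — visit D.
        At Y: no right child.
        Visit Y.
      Visit S.
    At X: go right to E.
      At E: no left child.
      At E: go right to L.
        At L: no left child.
        At L: go right to J.
          J is a leaf — visit J.
        Visit L.
      Visit E.
    Visit X.
  Visit M.
Visit H.

V, U, W, P, K, Z, R, D, Y, S, J, L, E, X, M, H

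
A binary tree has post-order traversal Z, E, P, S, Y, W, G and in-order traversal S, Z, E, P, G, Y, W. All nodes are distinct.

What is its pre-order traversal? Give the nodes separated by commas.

G, S, P, E, Z, W, Y

The last element of post-order is the root; it splits in-order into left and right subtrees.
Root G: left subtree has 4 nodes {S, Z, E, P}, right has 2 {Y, W}.
  Root S: left subtree has 0 nodes { }, right has 3 {Z, E, P}.
    Root P: left subtree has 2 nodes {Z, E}, right has 0 { }.
      Root E: left subtree has 1 node {Z}, right has 0 { }.
  Root W: left subtree has 1 node {Y}, right has 0 { }.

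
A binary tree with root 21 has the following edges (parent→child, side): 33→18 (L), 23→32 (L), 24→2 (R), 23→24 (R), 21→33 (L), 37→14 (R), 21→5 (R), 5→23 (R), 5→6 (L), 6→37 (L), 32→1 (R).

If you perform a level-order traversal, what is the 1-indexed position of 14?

10

Level-order visits nodes level by level from the root, left to right within each level.
Level 0: 21
Level 1: 33, 5
Level 2: 18, 6, 23
Level 3: 37, 32, 24
Level 4: 14, 1, 2
Full level-order sequence: 21, 33, 5, 18, 6, 23, 37, 32, 24, 14, 1, 2.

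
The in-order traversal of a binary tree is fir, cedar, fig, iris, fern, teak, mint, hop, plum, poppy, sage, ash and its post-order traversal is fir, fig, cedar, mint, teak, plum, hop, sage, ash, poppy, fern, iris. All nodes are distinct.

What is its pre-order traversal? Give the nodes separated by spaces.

iris cedar fir fig fern poppy hop teak mint plum ash sage

The last element of post-order is the root; it splits in-order into left and right subtrees.
Root iris: left subtree has 3 nodes {fir, cedar, fig}, right has 8 {fern, teak, mint, hop, plum, poppy, sage, ash}.
  Root cedar: left subtree has 1 node {fir}, right has 1 {fig}.
  Root fern: left subtree has 0 nodes { }, right has 7 {teak, mint, hop, plum, poppy, sage, ash}.
    Root poppy: left subtree has 4 nodes {teak, mint, hop, plum}, right has 2 {sage, ash}.
      Root hop: left subtree has 2 nodes {teak, mint}, right has 1 {plum}.
        Root teak: left subtree has 0 nodes { }, right has 1 {mint}.
      Root ash: left subtree has 1 node {sage}, right has 0 { }.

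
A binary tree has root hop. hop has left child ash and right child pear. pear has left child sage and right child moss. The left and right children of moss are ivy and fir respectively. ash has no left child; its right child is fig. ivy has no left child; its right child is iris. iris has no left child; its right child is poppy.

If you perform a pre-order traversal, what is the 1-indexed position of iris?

Pre-order visits the node, then its left subtree, then its right subtree.
Visit hop.
At hop: go left to ash.
  Visit ash.
  At ash: no left child.
  At ash: go right to fig.
    fig is a leaf — visit fig.
At hop: go right to pear.
  Visit pear.
  At pear: go left to sage.
    sage is a leaf — visit sage.
  At pear: go right to moss.
    Visit moss.
    At moss: go left to ivy.
      Visit ivy.
      At ivy: no left child.
      At ivy: go right to iris.
        Visit iris.
        At iris: no left child.
        At iris: go right to poppy.
          poppy is a leaf — visit poppy.
    At moss: go right to fir.
      fir is a leaf — visit fir.
Full pre-order sequence: hop, ash, fig, pear, sage, moss, ivy, iris, poppy, fir.

8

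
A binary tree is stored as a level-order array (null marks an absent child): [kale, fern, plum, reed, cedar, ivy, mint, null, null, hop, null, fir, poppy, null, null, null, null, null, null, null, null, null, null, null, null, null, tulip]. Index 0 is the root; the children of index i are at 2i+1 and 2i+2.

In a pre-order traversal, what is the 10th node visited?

Pre-order visits the node, then its left subtree, then its right subtree.
Visit kale.
At kale: go left to fern.
  Visit fern.
  At fern: go left to reed.
    reed is a leaf — visit reed.
  At fern: go right to cedar.
    Visit cedar.
    At cedar: go left to hop.
      hop is a leaf — visit hop.
    At cedar: no right child.
At kale: go right to plum.
  Visit plum.
  At plum: go left to ivy.
    Visit ivy.
    At ivy: go left to fir.
      fir is a leaf — visit fir.
    At ivy: go right to poppy.
      Visit poppy.
      At poppy: no left child.
      At poppy: go right to tulip.
        tulip is a leaf — visit tulip.
  At plum: go right to mint.
    mint is a leaf — visit mint.
Full pre-order sequence: kale, fern, reed, cedar, hop, plum, ivy, fir, poppy, tulip, mint.

tulip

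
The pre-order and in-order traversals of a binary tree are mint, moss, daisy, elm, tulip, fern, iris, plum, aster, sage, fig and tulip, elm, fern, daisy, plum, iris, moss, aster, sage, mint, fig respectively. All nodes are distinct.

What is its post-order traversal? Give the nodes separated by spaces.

The first element of pre-order is the root; it splits in-order into left and right subtrees.
Root mint: left subtree has 9 nodes {tulip, elm, fern, daisy, plum, iris, moss, aster, sage}, right has 1 {fig}.
  Root moss: left subtree has 6 nodes {tulip, elm, fern, daisy, plum, iris}, right has 2 {aster, sage}.
    Root daisy: left subtree has 3 nodes {tulip, elm, fern}, right has 2 {plum, iris}.
      Root elm: left subtree has 1 node {tulip}, right has 1 {fern}.
      Root iris: left subtree has 1 node {plum}, right has 0 { }.
    Root aster: left subtree has 0 nodes { }, right has 1 {sage}.

tulip fern elm plum iris daisy sage aster moss fig mint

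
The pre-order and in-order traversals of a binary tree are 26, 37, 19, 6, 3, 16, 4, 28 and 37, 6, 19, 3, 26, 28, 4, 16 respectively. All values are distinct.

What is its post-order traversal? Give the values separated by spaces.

6 3 19 37 28 4 16 26

The first element of pre-order is the root; it splits in-order into left and right subtrees.
Root 26: left subtree has 4 nodes {37, 6, 19, 3}, right has 3 {28, 4, 16}.
  Root 37: left subtree has 0 nodes { }, right has 3 {6, 19, 3}.
    Root 19: left subtree has 1 node {6}, right has 1 {3}.
  Root 16: left subtree has 2 nodes {28, 4}, right has 0 { }.
    Root 4: left subtree has 1 node {28}, right has 0 { }.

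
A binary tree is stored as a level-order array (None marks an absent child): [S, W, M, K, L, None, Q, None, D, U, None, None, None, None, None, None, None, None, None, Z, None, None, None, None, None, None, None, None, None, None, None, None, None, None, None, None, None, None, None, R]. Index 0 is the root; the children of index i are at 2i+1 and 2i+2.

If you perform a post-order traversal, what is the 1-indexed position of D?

Post-order visits the left subtree, then the right subtree, then the node.
At S: go left to W.
  At W: go left to K.
    At K: no left child.
    At K: go right to D.
      D is a leaf — visit D.
    Visit K.
  At W: go right to L.
    At L: go left to U.
      At U: go left to Z.
        At Z: go left to R.
          R is a leaf — visit R.
        At Z: no right child.
        Visit Z.
      At U: no right child.
      Visit U.
    At L: no right child.
    Visit L.
  Visit W.
At S: go right to M.
  At M: no left child.
  At M: go right to Q.
    Q is a leaf — visit Q.
  Visit M.
Visit S.
Full post-order sequence: D, K, R, Z, U, L, W, Q, M, S.

1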